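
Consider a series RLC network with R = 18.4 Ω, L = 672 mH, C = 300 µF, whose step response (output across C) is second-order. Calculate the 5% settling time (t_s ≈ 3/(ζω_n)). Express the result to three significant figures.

For a series RLC circuit (capacitor voltage as output), ω_n = 1/√(LC) = 1/√(672 mH · 300 µF) = 70.4 rad/s.
ζ = (R/2)·√(C/L) = (18.4/2)·√(300 µF/672 mH) = 0.194.
t_s ≈ 3/(ζω_n) = 0.219 s.

t_s ≈ 0.219 s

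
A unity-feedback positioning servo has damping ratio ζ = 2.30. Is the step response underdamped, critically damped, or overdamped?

Since ζ = 2.30 > 1, the system is overdamped.

overdamped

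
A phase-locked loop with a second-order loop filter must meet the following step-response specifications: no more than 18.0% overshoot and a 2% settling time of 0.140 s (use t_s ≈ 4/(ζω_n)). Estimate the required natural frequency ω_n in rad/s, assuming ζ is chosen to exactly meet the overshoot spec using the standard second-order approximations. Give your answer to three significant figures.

ω_n ≈ 59.6 rad/s

From %OS = 100·exp(−πζ/√(1−ζ²)), invert to get ζ = −ln(OS)/√(π² + ln²(OS)) with OS = 0.180.
−ln 0.180 = 1.715, so ζ = 1.715/√(π² + 2.941) = 0.479.
From t_s ≈ 4/(ζω_n): ω_n = 4/(ζ·t_s) = 4/(0.479·0.140) = 59.6 rad/s.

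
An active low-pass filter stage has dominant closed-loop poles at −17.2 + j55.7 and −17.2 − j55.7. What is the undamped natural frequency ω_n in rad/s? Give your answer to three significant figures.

With σ = 17.2, ω_d = 55.7: ω_n = √(σ²+ω_d²) = 58.3 rad/s, ζ = σ/ω_n = 0.295.

ω_n ≈ 58.3 rad/s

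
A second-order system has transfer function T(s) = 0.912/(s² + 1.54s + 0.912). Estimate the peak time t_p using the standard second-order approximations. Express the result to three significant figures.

ω_n = √0.912 = 0.955 rad/s; ζ = 1.54/(2·0.955) = 0.806.
ω_d = 0.955·√(1 − 0.806²) = 0.565 rad/s. Then t_p = π/ω_d = 5.56 s.

t_p ≈ 5.56 s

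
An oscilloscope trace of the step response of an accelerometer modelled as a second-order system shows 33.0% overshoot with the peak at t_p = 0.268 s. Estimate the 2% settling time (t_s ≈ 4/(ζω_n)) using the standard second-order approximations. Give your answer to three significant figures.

t_s ≈ 0.967 s

ζ from %OS: ζ = |ln 0.330|/√(π²+ln²0.330) = 0.333.
t_p = π/ω_d ⇒ ω_d = 11.7 rad/s; then ω_n = ω_d/√(1−ζ²) = 12.4 rad/s.
t_s ≈ 4/(ζω_n) = 4/(0.333·12.4) = 0.967 s.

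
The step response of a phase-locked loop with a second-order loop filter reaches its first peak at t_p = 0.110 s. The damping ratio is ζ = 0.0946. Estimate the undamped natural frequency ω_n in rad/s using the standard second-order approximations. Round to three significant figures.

Peak time t_p = π/ω_d, so ω_d = π/t_p = π/0.110 = 28.6 rad/s.
ω_n = ω_d/√(1−ζ²) = 28.6/√0.991 = 28.7 rad/s.

ω_n ≈ 28.7 rad/s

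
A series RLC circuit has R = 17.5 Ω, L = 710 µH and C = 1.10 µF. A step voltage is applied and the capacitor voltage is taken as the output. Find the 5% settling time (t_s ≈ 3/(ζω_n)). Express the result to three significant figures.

For a series RLC circuit (capacitor voltage as output), ω_n = 1/√(LC) = 1/√(710 µH · 1.10 µF) = 35800 rad/s.
ζ = (R/2)·√(C/L) = (17.5/2)·√(1.10 µF/710 µH) = 0.344.
t_s ≈ 3/(ζω_n) = 0.000243 s.

t_s ≈ 0.000243 s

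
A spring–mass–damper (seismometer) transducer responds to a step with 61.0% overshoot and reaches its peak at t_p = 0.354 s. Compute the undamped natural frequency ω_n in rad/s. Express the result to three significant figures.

ω_n ≈ 8.98 rad/s

The overshoot fixes ζ = −ln(OS)/√(π²+ln²(OS)) = 0.155.
t_p = π/ω_d ⇒ ω_d = 8.87 rad/s; then ω_n = ω_d/√(1−ζ²) = 8.98 rad/s.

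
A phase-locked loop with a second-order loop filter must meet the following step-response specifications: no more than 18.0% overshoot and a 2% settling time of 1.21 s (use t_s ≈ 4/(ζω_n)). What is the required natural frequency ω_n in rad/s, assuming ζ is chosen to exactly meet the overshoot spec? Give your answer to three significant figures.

ω_n ≈ 6.90 rad/s

Inverting the overshoot relation: ζ = |ln 0.180|/√(π² + ln²0.180) = 0.479.
From t_s ≈ 4/(ζω_n): ω_n = 4/(ζ·t_s) = 4/(0.479·1.21) = 6.90 rad/s.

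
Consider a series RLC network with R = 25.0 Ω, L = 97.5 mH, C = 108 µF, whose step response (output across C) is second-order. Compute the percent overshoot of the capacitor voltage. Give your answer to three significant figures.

For a series RLC circuit (capacitor voltage as output), ω_n = 1/√(LC) = 1/√(97.5 mH · 108 µF) = 308 rad/s.
ζ = (R/2)·√(C/L) = (25.0/2)·√(108 µF/97.5 mH) = 0.416.
Overshoot: exp(−π·0.416/√(1−0.416²)) = 0.238, i.e. 23.8%.

%OS ≈ 23.8%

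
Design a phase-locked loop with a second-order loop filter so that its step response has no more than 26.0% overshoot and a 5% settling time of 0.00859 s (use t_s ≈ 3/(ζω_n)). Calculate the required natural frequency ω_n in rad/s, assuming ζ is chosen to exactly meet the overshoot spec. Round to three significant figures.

ζ = −ln(OS)/√(π² + (ln OS)²). With OS = 0.260, ln OS = −1.347 and ζ = 1.347/3.418 = 0.394.
Then ω_n = 3/(ζ t_s) = 3/(0.394 × 0.00859) = 886 rad/s.

ω_n ≈ 886 rad/s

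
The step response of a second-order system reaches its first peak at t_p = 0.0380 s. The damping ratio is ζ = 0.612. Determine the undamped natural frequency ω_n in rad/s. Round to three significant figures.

ω_n ≈ 105 rad/s

Peak time t_p = π/ω_d, so ω_d = π/t_p = π/0.0380 = 82.7 rad/s.
ω_n = ω_d/√(1−ζ²) = 82.7/√0.625 = 105 rad/s.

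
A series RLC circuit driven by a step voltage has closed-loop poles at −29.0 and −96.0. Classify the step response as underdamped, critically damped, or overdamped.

overdamped

Since the poles are distinct, negative and real, the response is overdamped.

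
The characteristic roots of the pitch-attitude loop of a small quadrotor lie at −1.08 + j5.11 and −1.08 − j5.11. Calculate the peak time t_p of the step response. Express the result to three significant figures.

t_p ≈ 0.615 s

t_p = π/ω_d with ω_d = 5.11 (the imaginary part), so t_p = 0.615 s.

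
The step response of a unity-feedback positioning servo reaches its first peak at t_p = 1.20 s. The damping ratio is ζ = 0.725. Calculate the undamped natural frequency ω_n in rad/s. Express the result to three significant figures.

Peak time t_p = π/ω_d, so ω_d = π/t_p = π/1.20 = 2.62 rad/s.
ω_n = ω_d/√(1−ζ²) = 2.62/√0.474 = 3.80 rad/s.

ω_n ≈ 3.80 rad/s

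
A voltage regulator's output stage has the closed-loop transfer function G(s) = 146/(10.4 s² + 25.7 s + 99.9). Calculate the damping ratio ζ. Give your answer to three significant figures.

ζ ≈ 0.399

Dividing through by 10.4: denominator becomes s² + 2.471 s + 9.606.
So ω_n = √9.606 = 3.10 rad/s and ζ = 2.471/(2·3.10) = 0.399.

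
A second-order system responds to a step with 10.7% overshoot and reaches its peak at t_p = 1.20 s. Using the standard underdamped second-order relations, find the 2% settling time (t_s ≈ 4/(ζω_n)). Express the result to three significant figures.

ζ from %OS: ζ = |ln 0.107|/√(π²+ln²0.107) = 0.580.
From t_p = π/ω_d, ω_d = π/1.20 = 2.62 rad/s, so ω_n = ω_d/√(1−ζ²) = 3.21 rad/s.
t_s ≈ 4/(ζω_n) = 4/(0.580·3.21) = 2.15 s.

t_s ≈ 2.15 s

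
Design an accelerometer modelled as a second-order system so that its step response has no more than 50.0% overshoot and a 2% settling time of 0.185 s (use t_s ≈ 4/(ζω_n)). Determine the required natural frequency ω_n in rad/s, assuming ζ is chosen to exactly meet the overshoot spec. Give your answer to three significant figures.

From %OS = 100·exp(−πζ/√(1−ζ²)), invert to get ζ = −ln(OS)/√(π² + ln²(OS)) with OS = 0.500.
−ln 0.500 = 0.6931, so ζ = 0.6931/√(π² + 0.4805) = 0.215.
From t_s ≈ 4/(ζω_n): ω_n = 4/(ζ·t_s) = 4/(0.215·0.185) = 100 rad/s.

ω_n ≈ 100 rad/s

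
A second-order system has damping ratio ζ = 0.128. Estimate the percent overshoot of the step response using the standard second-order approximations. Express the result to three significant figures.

For an underdamped second-order system, %OS = 100·exp(−πζ/√(1−ζ²)).
πζ/√(1−ζ²) = π·0.128/√(1−0.0164) = 0.4055, so %OS = 100·e^(−0.4055) = 66.7%.

%OS ≈ 66.7%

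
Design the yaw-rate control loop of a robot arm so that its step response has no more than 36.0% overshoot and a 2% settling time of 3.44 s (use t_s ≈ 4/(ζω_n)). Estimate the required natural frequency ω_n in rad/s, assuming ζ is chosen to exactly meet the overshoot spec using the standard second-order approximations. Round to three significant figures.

ζ = −ln(OS)/√(π² + (ln OS)²). With OS = 0.360, ln OS = −1.022 and ζ = 1.022/3.304 = 0.309.
From t_s ≈ 4/(ζω_n): ω_n = 4/(ζ·t_s) = 4/(0.309·3.44) = 3.76 rad/s.

ω_n ≈ 3.76 rad/s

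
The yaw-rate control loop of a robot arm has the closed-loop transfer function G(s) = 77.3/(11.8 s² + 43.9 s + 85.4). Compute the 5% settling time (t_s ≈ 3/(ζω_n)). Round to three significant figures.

Dividing through by 11.8: denominator becomes s² + 3.720 s + 7.237.
So ω_n = √7.237 = 2.69 rad/s and ζ = 3.720/(2·2.69) = 0.691.
t_s ≈ 3/(ζω_n) = 1.61 s.

t_s ≈ 1.61 s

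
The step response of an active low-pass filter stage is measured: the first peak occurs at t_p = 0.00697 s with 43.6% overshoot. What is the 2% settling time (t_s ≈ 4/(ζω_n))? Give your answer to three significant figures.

ζ from %OS: ζ = |ln 0.436|/√(π²+ln²0.436) = 0.255.
t_p = π/ω_d ⇒ ω_d = 451 rad/s; then ω_n = ω_d/√(1−ζ²) = 466 rad/s.
t_s ≈ 4/(ζω_n) = 4/(0.255·466) = 0.0336 s.

t_s ≈ 0.0336 s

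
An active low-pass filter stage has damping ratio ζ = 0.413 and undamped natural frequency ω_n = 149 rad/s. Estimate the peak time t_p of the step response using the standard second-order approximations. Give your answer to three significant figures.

The damped frequency is ω_d = ω_n√(1−ζ²) = 149·√(1−0.171) = 136 rad/s.
Peak time t_p = π/ω_d = π/136 = 0.0232 s.

t_p ≈ 0.0232 s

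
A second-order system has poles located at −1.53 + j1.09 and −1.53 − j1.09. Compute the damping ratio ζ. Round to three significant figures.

The poles are at −σ ± jω_d with σ = 1.53 and ω_d = 1.09, so ω_n = √(σ²+ω_d²) = 1.88 rad/s and ζ = σ/ω_n = 0.814.

ζ ≈ 0.814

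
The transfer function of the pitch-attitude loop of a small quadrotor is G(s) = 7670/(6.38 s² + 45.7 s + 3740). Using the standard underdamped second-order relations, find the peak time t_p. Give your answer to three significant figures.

t_p ≈ 0.131 s

Dividing through by 6.38: denominator becomes s² + 7.163 s + 586.2.
So ω_n = √586.2 = 24.2 rad/s and ζ = 7.163/(2·24.2) = 0.148.
The damped frequency ω_d = ω_n√(1−ζ²) = 23.9 rad/s. t_p = π/ω_d = 0.131 s.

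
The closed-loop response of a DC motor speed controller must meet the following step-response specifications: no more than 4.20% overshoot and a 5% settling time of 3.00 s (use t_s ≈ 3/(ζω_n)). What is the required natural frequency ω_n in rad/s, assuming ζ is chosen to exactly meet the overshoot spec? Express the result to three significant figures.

ω_n ≈ 1.41 rad/s

Inverting the overshoot relation: ζ = |ln 0.0420|/√(π² + ln²0.0420) = 0.710.
From t_s ≈ 3/(ζω_n): ω_n = 3/(ζ·t_s) = 3/(0.710·3.00) = 1.41 rad/s.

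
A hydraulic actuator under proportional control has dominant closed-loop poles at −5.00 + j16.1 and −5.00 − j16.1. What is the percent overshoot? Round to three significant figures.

With σ = 5.00, ω_d = 16.1: ω_n = √(σ²+ω_d²) = 16.9 rad/s, ζ = σ/ω_n = 0.297.
Overshoot: exp(−π·0.297/√(1−0.297²)) = 0.377, i.e. 37.7%.

%OS ≈ 37.7%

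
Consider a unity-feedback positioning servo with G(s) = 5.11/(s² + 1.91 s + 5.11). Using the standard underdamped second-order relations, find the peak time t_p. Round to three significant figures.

t_p ≈ 1.53 s

Comparing the denominator to s² + 2ζω_n s + ω_n²: ω_n = √5.11 = 2.26 rad/s, and 2ζω_n = 1.91 so ζ = 1.91/(2·2.26) = 0.422.
ω_d = 2.26·√(1 − 0.422²) = 2.05 rad/s. Then t_p = π/ω_d = 1.53 s.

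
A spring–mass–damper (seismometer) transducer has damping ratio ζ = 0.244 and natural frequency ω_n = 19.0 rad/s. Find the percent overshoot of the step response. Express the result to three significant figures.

%OS ≈ 45.4%

For an underdamped second-order system, %OS = 100·exp(−πζ/√(1−ζ²)).
πζ/√(1−ζ²) = π·0.244/√(1−0.0595) = 0.7904, so %OS = 100·e^(−0.7904) = 45.4%.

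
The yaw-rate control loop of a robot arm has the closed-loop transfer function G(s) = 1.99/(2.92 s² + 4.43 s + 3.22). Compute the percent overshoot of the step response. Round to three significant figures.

Dividing through by 2.92: denominator becomes s² + 1.517 s + 1.103.
So ω_n = √1.103 = 1.05 rad/s and ζ = 1.517/(2·1.05) = 0.722.
%OS = 100 e^{−πζ/√(1−ζ²)} with ζ = 0.722 gives 3.76%.

%OS ≈ 3.76%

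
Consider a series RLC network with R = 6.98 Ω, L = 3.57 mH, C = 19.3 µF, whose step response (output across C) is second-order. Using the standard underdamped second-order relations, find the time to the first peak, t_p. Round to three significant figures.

t_p ≈ 0.000853 s

For a series RLC circuit (capacitor voltage as output), ω_n = 1/√(LC) = 1/√(3.57 mH · 19.3 µF) = 3810 rad/s.
ζ = (R/2)·√(C/L) = (6.98/2)·√(19.3 µF/3.57 mH) = 0.257.
ω_d = 3810·√(1 − 0.257²) = 3680 rad/s. t_p = π/ω_d = 0.000853 s.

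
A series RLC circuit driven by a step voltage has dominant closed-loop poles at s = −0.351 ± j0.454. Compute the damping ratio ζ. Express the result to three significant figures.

ζ ≈ 0.612

|pole| = ω_n = √(0.351² + 0.454²) = 0.574 rad/s; ζ = cos θ = σ/ω_n = 0.612.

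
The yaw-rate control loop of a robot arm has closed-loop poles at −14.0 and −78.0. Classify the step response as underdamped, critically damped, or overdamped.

Since the poles are distinct, negative and real, the response is overdamped.

overdamped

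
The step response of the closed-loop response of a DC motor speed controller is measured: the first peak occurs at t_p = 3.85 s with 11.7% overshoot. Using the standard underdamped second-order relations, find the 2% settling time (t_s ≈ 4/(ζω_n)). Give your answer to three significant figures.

t_s ≈ 7.18 s

The overshoot fixes ζ = −ln(OS)/√(π²+ln²(OS)) = 0.564.
t_p = π/ω_d ⇒ ω_d = 0.816 rad/s; then ω_n = ω_d/√(1−ζ²) = 0.988 rad/s.
t_s ≈ 4/(ζω_n) = 4/(0.564·0.988) = 7.18 s.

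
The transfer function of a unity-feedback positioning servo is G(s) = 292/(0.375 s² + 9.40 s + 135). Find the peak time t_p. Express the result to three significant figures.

Dividing through by 0.375: denominator becomes s² + 25.07 s + 360.0.
So ω_n = √360.0 = 19.0 rad/s and ζ = 25.07/(2·19.0) = 0.661.
The damped frequency ω_d = ω_n√(1−ζ²) = 14.2 rad/s. t_p = π/ω_d = 0.221 s.

t_p ≈ 0.221 s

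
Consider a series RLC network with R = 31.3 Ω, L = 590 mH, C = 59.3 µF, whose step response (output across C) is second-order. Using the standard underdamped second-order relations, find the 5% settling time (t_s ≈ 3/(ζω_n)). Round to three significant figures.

t_s ≈ 0.113 s

For a series RLC circuit (capacitor voltage as output), ω_n = 1/√(LC) = 1/√(590 mH · 59.3 µF) = 169 rad/s.
ζ = (R/2)·√(C/L) = (31.3/2)·√(59.3 µF/590 mH) = 0.157.
t_s ≈ 3/(ζω_n) = 0.113 s.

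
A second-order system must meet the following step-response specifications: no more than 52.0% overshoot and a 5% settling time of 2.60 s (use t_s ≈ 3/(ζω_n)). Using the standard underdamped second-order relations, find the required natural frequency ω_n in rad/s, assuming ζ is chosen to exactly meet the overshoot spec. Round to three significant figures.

ω_n ≈ 5.66 rad/s

Inverting the overshoot relation: ζ = |ln 0.520|/√(π² + ln²0.520) = 0.204.
From t_s ≈ 3/(ζω_n): ω_n = 3/(ζ·t_s) = 3/(0.204·2.60) = 5.66 rad/s.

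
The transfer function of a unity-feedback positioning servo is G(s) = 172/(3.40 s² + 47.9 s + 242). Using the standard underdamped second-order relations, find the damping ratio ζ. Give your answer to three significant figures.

Dividing through by 3.40: denominator becomes s² + 14.09 s + 71.18.
So ω_n = √71.18 = 8.44 rad/s and ζ = 14.09/(2·8.44) = 0.835.

ζ ≈ 0.835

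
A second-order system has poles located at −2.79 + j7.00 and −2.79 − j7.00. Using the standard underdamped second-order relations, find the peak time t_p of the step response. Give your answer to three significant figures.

t_p ≈ 0.449 s

t_p = π/ω_d with ω_d = 7.00 (the imaginary part), so t_p = 0.449 s.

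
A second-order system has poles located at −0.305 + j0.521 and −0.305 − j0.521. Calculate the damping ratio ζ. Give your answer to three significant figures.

The poles are at −σ ± jω_d with σ = 0.305 and ω_d = 0.521, so ω_n = √(σ²+ω_d²) = 0.604 rad/s and ζ = σ/ω_n = 0.505.

ζ ≈ 0.505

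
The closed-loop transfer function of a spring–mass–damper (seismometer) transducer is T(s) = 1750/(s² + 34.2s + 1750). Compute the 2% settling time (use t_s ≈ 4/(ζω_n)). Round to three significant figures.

t_s ≈ 0.234 s

Matching coefficients with s² + 2ζω_n s + ω_n² gives ω_n² = 1750 ⇒ ω_n = 41.8 rad/s, and ζ = 34.2/(2ω_n) = 0.409.
t_s ≈ 4/(ζω_n) = 4/(0.409·41.8) = 0.234 s.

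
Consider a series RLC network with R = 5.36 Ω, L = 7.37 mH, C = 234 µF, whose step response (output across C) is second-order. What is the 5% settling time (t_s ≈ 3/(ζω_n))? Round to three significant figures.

t_s ≈ 0.00825 s

For a series RLC circuit (capacitor voltage as output), ω_n = 1/√(LC) = 1/√(7.37 mH · 234 µF) = 761 rad/s.
ζ = (R/2)·√(C/L) = (5.36/2)·√(234 µF/7.37 mH) = 0.478.
t_s ≈ 3/(ζω_n) = 0.00825 s.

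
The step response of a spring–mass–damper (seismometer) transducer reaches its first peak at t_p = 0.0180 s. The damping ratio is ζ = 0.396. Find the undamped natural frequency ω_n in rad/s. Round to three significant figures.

ω_n ≈ 190 rad/s

Peak time t_p = π/ω_d, so ω_d = π/t_p = π/0.0180 = 175 rad/s.
ω_n = ω_d/√(1−ζ²) = 175/√0.843 = 190 rad/s.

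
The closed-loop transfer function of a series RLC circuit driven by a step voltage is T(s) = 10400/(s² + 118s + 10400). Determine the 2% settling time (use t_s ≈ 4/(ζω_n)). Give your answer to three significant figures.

t_s ≈ 0.0678 s

Matching coefficients with s² + 2ζω_n s + ω_n² gives ω_n² = 10400 ⇒ ω_n = 102 rad/s, and ζ = 118/(2ω_n) = 0.579.
t_s ≈ 4/(ζω_n) = 4/(0.579·102) = 0.0678 s.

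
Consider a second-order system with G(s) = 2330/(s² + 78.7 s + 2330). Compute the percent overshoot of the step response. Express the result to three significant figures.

%OS ≈ 1.20%

Matching coefficients with s² + 2ζω_n s + ω_n² gives ω_n² = 2330 ⇒ ω_n = 48.3 rad/s, and ζ = 78.7/(2ω_n) = 0.815.
Overshoot: exp(−π·0.815/√(1−0.815²)) = 0.0120, i.e. 1.20%.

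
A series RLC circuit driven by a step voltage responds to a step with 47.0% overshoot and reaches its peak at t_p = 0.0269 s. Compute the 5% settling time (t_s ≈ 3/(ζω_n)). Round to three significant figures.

t_s ≈ 0.107 s

ζ from %OS: ζ = |ln 0.470|/√(π²+ln²0.470) = 0.234.
From t_p = π/ω_d, ω_d = π/0.0269 = 117 rad/s, so ω_n = ω_d/√(1−ζ²) = 120 rad/s.
t_s ≈ 3/(ζω_n) = 3/(0.234·120) = 0.107 s.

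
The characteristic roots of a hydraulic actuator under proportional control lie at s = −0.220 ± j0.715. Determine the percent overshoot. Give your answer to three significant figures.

With σ = 0.220, ω_d = 0.715: ω_n = √(σ²+ω_d²) = 0.748 rad/s, ζ = σ/ω_n = 0.294.
Overshoot: exp(−π·0.294/√(1−0.294²)) = 0.380, i.e. 38.0%.

%OS ≈ 38.0%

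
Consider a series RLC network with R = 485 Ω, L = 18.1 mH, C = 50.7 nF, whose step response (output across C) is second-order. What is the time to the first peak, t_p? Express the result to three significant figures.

t_p ≈ 0.000104 s

For a series RLC circuit (capacitor voltage as output), ω_n = 1/√(LC) = 1/√(18.1 mH · 50.7 nF) = 33000 rad/s.
ζ = (R/2)·√(C/L) = (485/2)·√(50.7 nF/18.1 mH) = 0.406.
ω_d = 33000·√(1 − 0.406²) = 30200 rad/s. t_p = π/ω_d = 0.000104 s.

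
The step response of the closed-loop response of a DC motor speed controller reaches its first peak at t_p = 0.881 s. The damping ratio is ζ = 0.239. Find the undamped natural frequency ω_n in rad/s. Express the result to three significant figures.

ω_n ≈ 3.67 rad/s

Peak time t_p = π/ω_d, so ω_d = π/t_p = π/0.881 = 3.57 rad/s.
ω_n = ω_d/√(1−ζ²) = 3.57/√0.943 = 3.67 rad/s.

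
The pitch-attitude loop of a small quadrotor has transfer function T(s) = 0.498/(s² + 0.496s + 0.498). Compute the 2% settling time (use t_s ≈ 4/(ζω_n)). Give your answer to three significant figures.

t_s ≈ 16.1 s

Comparing the denominator to s² + 2ζω_n s + ω_n²: ω_n = √0.498 = 0.706 rad/s, and 2ζω_n = 0.496 so ζ = 0.496/(2·0.706) = 0.351.
t_s ≈ 4/(ζω_n) = 4/(0.351·0.706) = 16.1 s.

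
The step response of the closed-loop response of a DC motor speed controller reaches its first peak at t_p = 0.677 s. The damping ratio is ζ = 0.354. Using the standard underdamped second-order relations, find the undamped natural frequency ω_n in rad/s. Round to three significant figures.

ω_n ≈ 4.96 rad/s

Peak time t_p = π/ω_d, so ω_d = π/t_p = π/0.677 = 4.64 rad/s.
ω_n = ω_d/√(1−ζ²) = 4.64/√0.875 = 4.96 rad/s.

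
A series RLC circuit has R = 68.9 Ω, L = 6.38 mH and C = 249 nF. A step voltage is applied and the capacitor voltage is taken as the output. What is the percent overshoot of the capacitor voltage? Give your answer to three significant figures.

%OS ≈ 50.0%

For a series RLC circuit (capacitor voltage as output), ω_n = 1/√(LC) = 1/√(6.38 mH · 249 nF) = 25100 rad/s.
ζ = (R/2)·√(C/L) = (68.9/2)·√(249 nF/6.38 mH) = 0.215.
%OS = 100 e^{−πζ/√(1−ζ²)} with ζ = 0.215 gives 50.0%.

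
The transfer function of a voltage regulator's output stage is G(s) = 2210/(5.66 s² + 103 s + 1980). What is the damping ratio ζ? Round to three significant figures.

ζ ≈ 0.486

Dividing through by 5.66: denominator becomes s² + 18.20 s + 349.8.
So ω_n = √349.8 = 18.7 rad/s and ζ = 18.20/(2·18.7) = 0.486.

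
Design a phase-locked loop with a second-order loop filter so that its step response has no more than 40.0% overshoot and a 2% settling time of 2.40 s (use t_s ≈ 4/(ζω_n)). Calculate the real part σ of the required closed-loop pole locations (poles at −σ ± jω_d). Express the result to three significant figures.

σ ≈ 1.67

The settling-time spec alone fixes σ = ζω_n = 4/t_s = 4/2.40 = 1.67.
(Overshoot then fixes ζ = 0.280 and hence ω_d = σ·√(1−ζ²)/ζ = 5.71 rad/s.)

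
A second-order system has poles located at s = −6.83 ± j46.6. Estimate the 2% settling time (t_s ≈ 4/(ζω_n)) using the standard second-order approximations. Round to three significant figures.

For poles at −σ ± jω_d, ζω_n = σ = 6.83, so t_s ≈ 4/σ = 0.586 s.

t_s ≈ 0.586 s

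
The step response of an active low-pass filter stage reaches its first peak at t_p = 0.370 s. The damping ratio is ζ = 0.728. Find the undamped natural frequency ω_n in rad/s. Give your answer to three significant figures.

Peak time t_p = π/ω_d, so ω_d = π/t_p = π/0.370 = 8.49 rad/s.
ω_n = ω_d/√(1−ζ²) = 8.49/√0.470 = 12.4 rad/s.

ω_n ≈ 12.4 rad/s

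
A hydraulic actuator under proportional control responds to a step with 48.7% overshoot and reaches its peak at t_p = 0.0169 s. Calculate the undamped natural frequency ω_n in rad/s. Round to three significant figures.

ζ from %OS: ζ = |ln 0.487|/√(π²+ln²0.487) = 0.223.
t_p = π/ω_d ⇒ ω_d = 186 rad/s; then ω_n = ω_d/√(1−ζ²) = 191 rad/s.

ω_n ≈ 191 rad/s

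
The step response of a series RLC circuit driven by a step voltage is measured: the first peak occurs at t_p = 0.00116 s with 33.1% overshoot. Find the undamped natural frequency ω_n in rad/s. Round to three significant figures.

ω_n ≈ 2870 rad/s

From the overshoot, ζ = −ln(OS)/√(π²+ln²(OS)) = 0.332.
t_p = π/ω_d ⇒ ω_d = 2710 rad/s; then ω_n = ω_d/√(1−ζ²) = 2870 rad/s.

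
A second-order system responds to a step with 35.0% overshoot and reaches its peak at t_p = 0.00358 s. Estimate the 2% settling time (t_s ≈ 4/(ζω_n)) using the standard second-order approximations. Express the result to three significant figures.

t_s ≈ 0.0136 s

The overshoot fixes ζ = −ln(OS)/√(π²+ln²(OS)) = 0.317.
From t_p = π/ω_d, ω_d = π/0.00358 = 878 rad/s, so ω_n = ω_d/√(1−ζ²) = 925 rad/s.
t_s ≈ 4/(ζω_n) = 4/(0.317·925) = 0.0136 s.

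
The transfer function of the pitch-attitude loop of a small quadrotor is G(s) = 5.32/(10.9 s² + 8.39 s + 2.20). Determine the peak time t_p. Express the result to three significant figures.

Dividing through by 10.9: denominator becomes s² + 0.7697 s + 0.2018.
So ω_n = √0.2018 = 0.449 rad/s and ζ = 0.7697/(2·0.449) = 0.857.
ω_d = ω_n√(1−ζ²) = 0.232 rad/s. t_p = π/ω_d = 13.6 s.

t_p ≈ 13.6 s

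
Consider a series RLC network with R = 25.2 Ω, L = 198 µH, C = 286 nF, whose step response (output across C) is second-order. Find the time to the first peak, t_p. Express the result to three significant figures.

For a series RLC circuit (capacitor voltage as output), ω_n = 1/√(LC) = 1/√(198 µH · 286 nF) = 133000 rad/s.
ζ = (R/2)·√(C/L) = (25.2/2)·√(286 nF/198 µH) = 0.479.
The damped frequency ω_d = ω_n√(1−ζ²) = 117000 rad/s. t_p = π/ω_d = 0.0000269 s.

t_p ≈ 0.0000269 s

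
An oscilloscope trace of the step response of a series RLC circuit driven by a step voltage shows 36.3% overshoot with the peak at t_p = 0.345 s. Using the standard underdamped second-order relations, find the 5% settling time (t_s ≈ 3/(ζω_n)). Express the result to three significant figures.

ζ from %OS: ζ = |ln 0.363|/√(π²+ln²0.363) = 0.307.
From t_p = π/ω_d, ω_d = π/0.345 = 9.11 rad/s, so ω_n = ω_d/√(1−ζ²) = 9.57 rad/s.
t_s ≈ 3/(ζω_n) = 3/(0.307·9.57) = 1.02 s.

t_s ≈ 1.02 s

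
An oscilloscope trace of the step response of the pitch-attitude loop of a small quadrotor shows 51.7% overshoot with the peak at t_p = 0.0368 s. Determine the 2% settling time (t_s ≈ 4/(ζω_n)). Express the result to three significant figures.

ζ from %OS: ζ = |ln 0.517|/√(π²+ln²0.517) = 0.206.
t_p = π/ω_d ⇒ ω_d = 85.4 rad/s; then ω_n = ω_d/√(1−ζ²) = 87.2 rad/s.
t_s ≈ 4/(ζω_n) = 4/(0.206·87.2) = 0.223 s.

t_s ≈ 0.223 s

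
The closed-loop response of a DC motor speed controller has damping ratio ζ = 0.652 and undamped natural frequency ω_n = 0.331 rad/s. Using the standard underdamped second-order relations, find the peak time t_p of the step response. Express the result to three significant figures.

The damped frequency is ω_d = ω_n√(1−ζ²) = 0.331·√(1−0.425) = 0.251 rad/s.
Peak time t_p = π/ω_d = π/0.251 = 12.5 s.

t_p ≈ 12.5 s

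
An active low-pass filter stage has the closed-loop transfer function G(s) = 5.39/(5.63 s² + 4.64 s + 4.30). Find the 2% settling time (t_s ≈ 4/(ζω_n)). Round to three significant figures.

t_s ≈ 9.71 s

Dividing through by 5.63: denominator becomes s² + 0.8242 s + 0.7638.
So ω_n = √0.7638 = 0.874 rad/s and ζ = 0.8242/(2·0.874) = 0.472.
t_s ≈ 4/(ζω_n) = 9.71 s.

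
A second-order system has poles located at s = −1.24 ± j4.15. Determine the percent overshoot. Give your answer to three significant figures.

With σ = 1.24, ω_d = 4.15: ω_n = √(σ²+ω_d²) = 4.33 rad/s, ζ = σ/ω_n = 0.286.
%OS = 100·exp(−πζ/√(1−ζ²)) = 39.1%.

%OS ≈ 39.1%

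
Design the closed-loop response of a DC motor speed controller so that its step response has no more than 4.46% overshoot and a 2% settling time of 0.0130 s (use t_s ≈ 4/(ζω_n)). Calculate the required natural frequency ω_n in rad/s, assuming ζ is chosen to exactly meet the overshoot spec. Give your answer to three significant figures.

Inverting the overshoot relation: ζ = |ln 0.0446|/√(π² + ln²0.0446) = 0.704.
From t_s ≈ 4/(ζω_n): ω_n = 4/(ζ·t_s) = 4/(0.704·0.0130) = 437 rad/s.

ω_n ≈ 437 rad/s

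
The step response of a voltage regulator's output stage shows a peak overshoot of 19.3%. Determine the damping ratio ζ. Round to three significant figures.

ζ ≈ 0.464

ζ = −ln(OS)/√(π² + (ln OS)²). With OS = 0.193, ln OS = −1.645 and ζ = 1.645/3.546 = 0.464.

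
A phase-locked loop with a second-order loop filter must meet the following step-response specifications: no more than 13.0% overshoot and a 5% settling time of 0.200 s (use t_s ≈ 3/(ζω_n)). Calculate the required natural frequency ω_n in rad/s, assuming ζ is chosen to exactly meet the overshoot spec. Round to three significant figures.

ω_n ≈ 27.5 rad/s

Inverting the overshoot relation: ζ = |ln 0.130|/√(π² + ln²0.130) = 0.545.
Then ω_n = 3/(ζ t_s) = 3/(0.545 × 0.200) = 27.5 rad/s.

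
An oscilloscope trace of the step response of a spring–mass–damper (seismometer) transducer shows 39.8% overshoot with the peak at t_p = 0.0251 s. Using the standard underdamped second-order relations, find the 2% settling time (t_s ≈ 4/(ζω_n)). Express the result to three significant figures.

ζ from %OS: ζ = |ln 0.398|/√(π²+ln²0.398) = 0.281.
From t_p = π/ω_d, ω_d = π/0.0251 = 125 rad/s, so ω_n = ω_d/√(1−ζ²) = 130 rad/s.
t_s ≈ 4/(ζω_n) = 4/(0.281·130) = 0.109 s.

t_s ≈ 0.109 s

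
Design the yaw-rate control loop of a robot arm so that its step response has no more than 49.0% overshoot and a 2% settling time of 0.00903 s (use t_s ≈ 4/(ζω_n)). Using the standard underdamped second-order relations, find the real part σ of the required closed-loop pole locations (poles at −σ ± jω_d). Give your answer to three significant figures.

The settling-time spec alone fixes σ = ζω_n = 4/t_s = 4/0.00903 = 443.
(Overshoot then fixes ζ = 0.221 and hence ω_d = σ·√(1−ζ²)/ζ = 1950 rad/s.)

σ ≈ 443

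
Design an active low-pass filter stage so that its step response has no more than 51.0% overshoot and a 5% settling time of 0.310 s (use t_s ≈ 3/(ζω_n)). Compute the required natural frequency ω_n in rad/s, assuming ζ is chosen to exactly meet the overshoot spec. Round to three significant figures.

From %OS = 100·exp(−πζ/√(1−ζ²)), invert to get ζ = −ln(OS)/√(π² + ln²(OS)) with OS = 0.510.
−ln 0.510 = 0.6733, so ζ = 0.6733/√(π² + 0.4534) = 0.210.
Then ω_n = 3/(ζ t_s) = 3/(0.210 × 0.310) = 46.2 rad/s.

ω_n ≈ 46.2 rad/s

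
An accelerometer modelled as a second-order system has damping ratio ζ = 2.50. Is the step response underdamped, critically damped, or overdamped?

overdamped

Since ζ = 2.50 > 1, the system is overdamped.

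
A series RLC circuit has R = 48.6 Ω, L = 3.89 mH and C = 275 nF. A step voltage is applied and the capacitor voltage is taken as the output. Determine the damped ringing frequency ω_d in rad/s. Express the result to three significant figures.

For a series RLC circuit (capacitor voltage as output), ω_n = 1/√(LC) = 1/√(3.89 mH · 275 nF) = 30600 rad/s.
ζ = (R/2)·√(C/L) = (48.6/2)·√(275 nF/3.89 mH) = 0.204.
ω_d = 30600·√(1 − 0.204²) = 29900 rad/s.

ω_d ≈ 29900 rad/s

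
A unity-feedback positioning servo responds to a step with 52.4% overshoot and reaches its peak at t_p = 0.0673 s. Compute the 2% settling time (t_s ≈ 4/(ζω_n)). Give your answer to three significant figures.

From the overshoot, ζ = −ln(OS)/√(π²+ln²(OS)) = 0.201.
From t_p = π/ω_d, ω_d = π/0.0673 = 46.7 rad/s, so ω_n = ω_d/√(1−ζ²) = 47.7 rad/s.
t_s ≈ 4/(ζω_n) = 4/(0.201·47.7) = 0.417 s.

t_s ≈ 0.417 s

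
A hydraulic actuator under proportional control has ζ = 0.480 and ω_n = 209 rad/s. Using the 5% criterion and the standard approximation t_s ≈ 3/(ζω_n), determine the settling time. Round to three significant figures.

t_s ≈ 3/(ζω_n) = 3/(0.480 × 209) = 0.0299 s.

t_s ≈ 0.0299 s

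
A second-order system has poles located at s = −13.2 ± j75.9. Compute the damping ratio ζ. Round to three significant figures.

The poles are at −σ ± jω_d with σ = 13.2 and ω_d = 75.9, so ω_n = √(σ²+ω_d²) = 77.0 rad/s and ζ = σ/ω_n = 0.171.

ζ ≈ 0.171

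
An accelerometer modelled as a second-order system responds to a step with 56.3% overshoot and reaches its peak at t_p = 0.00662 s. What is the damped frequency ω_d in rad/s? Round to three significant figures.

t_p = π/ω_d, so ω_d = π/0.00662 = 475 rad/s.

ω_d ≈ 475 rad/s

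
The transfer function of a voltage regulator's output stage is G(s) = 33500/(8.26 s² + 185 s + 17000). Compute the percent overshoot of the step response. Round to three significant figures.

%OS ≈ 44.9%

Dividing through by 8.26: denominator becomes s² + 22.40 s + 2058.
So ω_n = √2058 = 45.4 rad/s and ζ = 22.40/(2·45.4) = 0.247.
%OS = 100·exp(−πζ/√(1−ζ²)) = 44.9%.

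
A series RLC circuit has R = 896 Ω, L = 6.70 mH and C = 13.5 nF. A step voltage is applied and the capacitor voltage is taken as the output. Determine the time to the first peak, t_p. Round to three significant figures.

t_p ≈ 0.0000387 s

For a series RLC circuit (capacitor voltage as output), ω_n = 1/√(LC) = 1/√(6.70 mH · 13.5 nF) = 105000 rad/s.
ζ = (R/2)·√(C/L) = (896/2)·√(13.5 nF/6.70 mH) = 0.636.
The damped frequency ω_d = ω_n√(1−ζ²) = 81100 rad/s. t_p = π/ω_d = 0.0000387 s.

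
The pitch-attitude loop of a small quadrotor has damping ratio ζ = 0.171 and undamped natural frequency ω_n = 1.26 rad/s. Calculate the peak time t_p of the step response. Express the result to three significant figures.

The damped frequency is ω_d = ω_n√(1−ζ²) = 1.26·√(1−0.0292) = 1.24 rad/s.
Peak time t_p = π/ω_d = π/1.24 = 2.53 s.

t_p ≈ 2.53 s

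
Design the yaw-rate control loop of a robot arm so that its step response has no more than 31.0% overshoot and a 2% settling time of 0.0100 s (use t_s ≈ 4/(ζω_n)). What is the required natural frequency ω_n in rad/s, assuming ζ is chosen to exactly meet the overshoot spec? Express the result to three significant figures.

ω_n ≈ 1150 rad/s

Inverting the overshoot relation: ζ = |ln 0.310|/√(π² + ln²0.310) = 0.349.
From t_s ≈ 4/(ζω_n): ω_n = 4/(ζ·t_s) = 4/(0.349·0.0100) = 1150 rad/s.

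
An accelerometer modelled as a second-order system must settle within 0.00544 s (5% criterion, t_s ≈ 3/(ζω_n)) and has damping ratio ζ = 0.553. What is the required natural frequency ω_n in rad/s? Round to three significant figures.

Rearranging t_s ≈ 3/(ζω_n) gives ω_n = 3/(ζ·t_s) = 3/(0.553 × 0.00544) = 997 rad/s.

ω_n ≈ 997 rad/s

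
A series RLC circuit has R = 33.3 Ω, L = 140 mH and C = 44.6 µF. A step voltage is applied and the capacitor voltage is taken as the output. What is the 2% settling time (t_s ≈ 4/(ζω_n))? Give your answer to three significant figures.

t_s ≈ 0.0336 s

For a series RLC circuit (capacitor voltage as output), ω_n = 1/√(LC) = 1/√(140 mH · 44.6 µF) = 400 rad/s.
ζ = (R/2)·√(C/L) = (33.3/2)·√(44.6 µF/140 mH) = 0.297.
t_s ≈ 4/(ζω_n) = 0.0336 s.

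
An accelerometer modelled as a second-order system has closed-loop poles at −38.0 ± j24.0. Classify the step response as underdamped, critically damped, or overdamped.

Since the poles form a complex-conjugate pair with nonzero imaginary part, the response is underdamped.

underdamped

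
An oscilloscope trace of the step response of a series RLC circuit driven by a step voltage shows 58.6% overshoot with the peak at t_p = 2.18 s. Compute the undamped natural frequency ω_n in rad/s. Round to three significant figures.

ω_n ≈ 1.46 rad/s

From the overshoot, ζ = −ln(OS)/√(π²+ln²(OS)) = 0.168.
t_p = π/ω_d ⇒ ω_d = 1.44 rad/s; then ω_n = ω_d/√(1−ζ²) = 1.46 rad/s.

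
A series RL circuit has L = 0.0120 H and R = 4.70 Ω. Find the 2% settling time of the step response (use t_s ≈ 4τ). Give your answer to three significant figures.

τ = L/R = 0.0120/4.70 = 0.00255 s.
t_s ≈ 4τ = 0.0102 s.

t_s ≈ 0.0102 s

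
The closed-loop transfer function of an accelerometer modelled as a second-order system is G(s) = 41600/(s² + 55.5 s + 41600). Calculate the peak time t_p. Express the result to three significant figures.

t_p ≈ 0.0155 s

ω_n = √41600 = 204 rad/s; ζ = 55.5/(2·204) = 0.136.
ω_d = 204·√(1 − 0.136²) = 202 rad/s. Then t_p = π/ω_d = 0.0155 s.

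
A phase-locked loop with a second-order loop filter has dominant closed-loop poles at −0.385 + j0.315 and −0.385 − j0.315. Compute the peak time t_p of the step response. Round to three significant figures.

t_p = π/ω_d with ω_d = 0.315 (the imaginary part), so t_p = 9.97 s.

t_p ≈ 9.97 s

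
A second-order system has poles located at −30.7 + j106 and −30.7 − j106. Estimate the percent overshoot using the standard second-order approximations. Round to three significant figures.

%OS ≈ 40.3%

|pole| = ω_n = √(30.7² + 106²) = 110 rad/s; ζ = cos θ = σ/ω_n = 0.278.
Overshoot: exp(−π·0.278/√(1−0.278²)) = 0.403, i.e. 40.3%.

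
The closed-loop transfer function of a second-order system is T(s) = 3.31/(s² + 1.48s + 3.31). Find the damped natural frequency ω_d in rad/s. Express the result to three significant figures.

ω_d ≈ 1.66 rad/s

Matching coefficients with s² + 2ζω_n s + ω_n² gives ω_n² = 3.31 ⇒ ω_n = 1.82 rad/s, and ζ = 1.48/(2ω_n) = 0.407.
The damped frequency ω_d = ω_n√(1−ζ²) = 1.66 rad/s.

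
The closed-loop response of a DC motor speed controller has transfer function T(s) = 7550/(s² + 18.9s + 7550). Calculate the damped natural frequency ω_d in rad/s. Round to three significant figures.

ω_d ≈ 86.4 rad/s

ω_n = √7550 = 86.9 rad/s; ζ = 18.9/(2·86.9) = 0.109.
The damped frequency ω_d = ω_n√(1−ζ²) = 86.4 rad/s.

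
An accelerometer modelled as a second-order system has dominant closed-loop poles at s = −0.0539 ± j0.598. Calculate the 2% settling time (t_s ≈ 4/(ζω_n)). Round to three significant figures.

t_s ≈ 74.2 s

For poles at −σ ± jω_d, ζω_n = σ = 0.0539, so t_s ≈ 4/σ = 74.2 s.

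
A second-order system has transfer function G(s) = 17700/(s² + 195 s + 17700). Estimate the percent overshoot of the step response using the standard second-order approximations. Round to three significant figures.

ω_n = √17700 = 133 rad/s; ζ = 195/(2·133) = 0.733.
%OS = 100·exp(−πζ/√(1−ζ²)) = 3.39%.

%OS ≈ 3.39%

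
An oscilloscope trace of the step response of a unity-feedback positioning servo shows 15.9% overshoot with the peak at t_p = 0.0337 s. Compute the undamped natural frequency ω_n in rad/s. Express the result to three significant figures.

ζ from %OS: ζ = |ln 0.159|/√(π²+ln²0.159) = 0.505.
t_p = π/ω_d ⇒ ω_d = 93.2 rad/s; then ω_n = ω_d/√(1−ζ²) = 108 rad/s.

ω_n ≈ 108 rad/s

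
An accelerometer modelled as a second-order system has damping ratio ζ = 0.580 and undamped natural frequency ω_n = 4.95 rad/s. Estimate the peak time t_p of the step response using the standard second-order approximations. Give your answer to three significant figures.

The damped frequency is ω_d = ω_n√(1−ζ²) = 4.95·√(1−0.336) = 4.03 rad/s.
Peak time t_p = π/ω_d = π/4.03 = 0.779 s.

t_p ≈ 0.779 s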